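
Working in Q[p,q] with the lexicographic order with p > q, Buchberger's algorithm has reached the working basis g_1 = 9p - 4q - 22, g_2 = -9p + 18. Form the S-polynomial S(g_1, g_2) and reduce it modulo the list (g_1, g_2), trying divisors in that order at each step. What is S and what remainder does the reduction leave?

lcm(LM(g_1), LM(g_2)) = p.
S = (lcm/LT(g_1))·g_1 − (lcm/LT(g_2))·g_2 = -\tfrac{4}{9}q - \tfrac{4}{9}.
Reduce S modulo (g_1, g_2) in that order:
  leading term q: no divisor's leading term divides it; move -\tfrac{4}{9}q to the remainder.
  leading term 1: no divisor's leading term divides it; move -\tfrac{4}{9} to the remainder.
The remainder -\tfrac{4}{9}q - \tfrac{4}{9} is nonzero, so it would be added as the next basis element.
This is the inner loop of Buchberger's algorithm — each nonzero remainder becomes a new basis element.

S(g_1, g_2) = -\tfrac{4}{9}q - \tfrac{4}{9}; remainder on division = -\tfrac{4}{9}q - \tfrac{4}{9}.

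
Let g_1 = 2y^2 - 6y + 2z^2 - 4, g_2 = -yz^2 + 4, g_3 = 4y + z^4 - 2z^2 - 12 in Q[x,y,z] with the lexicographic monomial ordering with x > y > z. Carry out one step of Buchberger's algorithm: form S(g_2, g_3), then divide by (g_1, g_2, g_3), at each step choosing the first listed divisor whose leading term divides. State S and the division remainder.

S(g_2, g_3) = -1/4z^6 + 1/2z^4 + 3z^2 - 4; remainder on division = -1/4z^6 + 1/2z^4 + 3z^2 - 4.

lcm(LM(g_2), LM(g_3)) = yz^2.
S = (lcm/LT(g_2))·g_2 − (lcm/LT(g_3))·g_3 = -1/4z^6 + 1/2z^4 + 3z^2 - 4.
Reduce S modulo (g_1, g_2, g_3) in that order:
  leading term z^6: no divisor's leading term divides it; move -1/4z^6 to the remainder.
  leading term z^4: no divisor's leading term divides it; move 1/2z^4 to the remainder.
  leading term z^2: no divisor's leading term divides it; move 3z^2 to the remainder.
  leading term 1: no divisor's leading term divides it; move -4 to the remainder.
The remainder -1/4z^6 + 1/2z^4 + 3z^2 - 4 is nonzero, so it would be added as the next basis element.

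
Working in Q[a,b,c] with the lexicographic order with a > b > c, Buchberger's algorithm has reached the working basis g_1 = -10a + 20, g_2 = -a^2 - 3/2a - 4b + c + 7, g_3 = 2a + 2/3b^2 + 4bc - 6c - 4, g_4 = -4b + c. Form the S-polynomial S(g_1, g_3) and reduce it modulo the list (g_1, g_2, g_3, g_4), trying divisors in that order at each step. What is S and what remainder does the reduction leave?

S(g_1, g_3) = -1/3b^2 - 2bc + 3c; remainder on division = -25/48c^2 + 3c.

lcm(LM(g_1), LM(g_3)) = a.
S = (lcm/LT(g_1))·g_1 − (lcm/LT(g_3))·g_3 = -1/3b^2 - 2bc + 3c.
Reduce S modulo (g_1, g_2, g_3, g_4) in that order:
  leading term b^2: subtract (1/12b)·g_4 from -1/3b^2 - 2bc + 3c → -25/12bc + 3c
  leading term bc: subtract (25/48c)·g_4 from -25/12bc + 3c → -25/48c^2 + 3c
  leading term c^2: no divisor's leading term divides it; move -25/48c^2 to the remainder.
  leading term c: no divisor's leading term divides it; move 3c to the remainder.
The remainder -25/48c^2 + 3c is nonzero, so it would be added as the next basis element.
This is the inner loop of Buchberger's algorithm — each nonzero remainder becomes a new basis element.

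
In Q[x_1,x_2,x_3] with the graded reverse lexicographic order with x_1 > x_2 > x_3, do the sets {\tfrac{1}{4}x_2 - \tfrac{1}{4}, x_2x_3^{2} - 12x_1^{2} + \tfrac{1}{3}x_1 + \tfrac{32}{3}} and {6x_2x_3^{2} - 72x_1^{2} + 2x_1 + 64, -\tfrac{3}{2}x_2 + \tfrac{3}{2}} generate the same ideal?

Since reduced Gröbner bases are canonical representatives of ideals under a given ordering, it suffices to compute and compare them.
Buchberger on the first generating set:
f_1 = \tfrac{1}{4}x_2 - \tfrac{1}{4}, LT = x_2.
f_2 = x_2x_3^{2} - 12x_1^{2} + \tfrac{1}{3}x_1 + \tfrac{32}{3}, LT = x_2x_3^{2}.

S(f_1,f_2): lcm = x_2x_3^{2}. S = 12x_1^{2} - x_3^{2} - \tfrac{1}{3}x_1 - \tfrac{32}{3}.
  reduce S modulo (f_1, f_2):
  remainder 12x_1^{2} - x_3^{2} - \tfrac{1}{3}x_1 - \tfrac{32}{3} ≠ 0; add g_3 = 12x_1^{2} - x_3^{2} - \tfrac{1}{3}x_1 - \tfrac{32}{3} to the basis.

The other S-polynomials (S(f_1,g_3), S(f_2,g_3)) all reduce to 0 modulo the current basis, so we have a Gröbner basis.
Inter-reduce: drop elements whose leading term is divisible by another's, tail-reduce, and make monic.
Reduced Gröbner basis: {x_1^{2} - \tfrac{1}{12}x_3^{2} - \tfrac{1}{36}x_1 - \tfrac{8}{9}, x_2 - 1}.

Buchberger on the second generating set:
h_1 = 6x_2x_3^{2} - 72x_1^{2} + 2x_1 + 64, LT = x_2x_3^{2}.
h_2 = -\tfrac{3}{2}x_2 + \tfrac{3}{2}, LT = x_2.

S(h_1,h_2): lcm = x_2x_3^{2}. S = -12x_1^{2} + x_3^{2} + \tfrac{1}{3}x_1 + \tfrac{32}{3}.
  reduce S modulo (h_1, h_2):
  remainder -12x_1^{2} + x_3^{2} + \tfrac{1}{3}x_1 + \tfrac{32}{3} ≠ 0; add k_3 = -12x_1^{2} + x_3^{2} + \tfrac{1}{3}x_1 + \tfrac{32}{3} to the basis.

The other S-polynomials (S(h_1,k_3), S(h_2,k_3)) all reduce to 0 modulo the current basis, so we have a Gröbner basis.
Inter-reduce: drop elements whose leading term is divisible by another's, tail-reduce, and make monic.
Reduced Gröbner basis: {x_1^{2} - \tfrac{1}{12}x_3^{2} - \tfrac{1}{36}x_1 - \tfrac{8}{9}, x_2 - 1}.

Same reduced basis, so the two generating sets span the same ideal.

Yes, the ideals are equal.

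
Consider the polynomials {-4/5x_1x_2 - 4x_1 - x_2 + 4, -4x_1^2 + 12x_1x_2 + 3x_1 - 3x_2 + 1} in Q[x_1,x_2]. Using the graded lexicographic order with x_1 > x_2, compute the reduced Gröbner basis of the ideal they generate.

This is the nonlinear analogue of row-reducing a linear system.

f_1 = -4/5x_1x_2 - 4x_1 - x_2 + 4, LT = x_1x_2.
f_2 = -4x_1^2 + 12x_1x_2 + 3x_1 - 3x_2 + 1, LT = x_1^2.

S(f_1,f_2): lcm = x_1^2x_2. S = 3x_1x_2^2 + 5x_1^2 + 2x_1x_2 - 3/4x_2^2 - 5x_1 + 1/4x_2.
  leading term x_1x_2^2: subtract (-15/4x_2)·f_1 from 3x_1x_2^2 + 5x_1^2 + 2x_1x_2 - 3/4x_2^2 - 5x_1 + 1/4x_2 → 5x_1^2 - 13x_1x_2 - 9/2x_2^2 - 5x_1 + 61/4x_2
  leading term x_1^2: subtract (-5/4)·f_2 from 5x_1^2 - 13x_1x_2 - 9/2x_2^2 - 5x_1 + 61/4x_2 → 2x_1x_2 - 9/2x_2^2 - 5/4x_1 + 23/2x_2 + 5/4
  leading term x_1x_2: subtract (-5/2)·f_1 from 2x_1x_2 - 9/2x_2^2 - 5/4x_1 + 23/2x_2 + 5/4 → -9/2x_2^2 - 45/4x_1 + 9x_2 + 45/4
  leading term x_2^2: no divisor's leading term divides it; move -9/2x_2^2 to the remainder.
  leading term x_1: no divisor's leading term divides it; move -45/4x_1 to the remainder.
  leading term x_2: no divisor's leading term divides it; move 9x_2 to the remainder.
  leading term 1: no divisor's leading term divides it; move 45/4 to the remainder.
  remainder -9/2x_2^2 - 45/4x_1 + 9x_2 + 45/4 ≠ 0; add g_3 = -9/2x_2^2 - 45/4x_1 + 9x_2 + 45/4 to the basis.

S(f_1,g_3): lcm = x_1x_2^2. S = -5/2x_1^2 + 7x_1x_2 + 5/4x_2^2 + 5/2x_1 - 5x_2.
  leading term x_1^2: subtract (5/8)·f_2 from -5/2x_1^2 + 7x_1x_2 + 5/4x_2^2 + 5/2x_1 - 5x_2 → -1/2x_1x_2 + 5/4x_2^2 + 5/8x_1 - 25/8x_2 - 5/8
  leading term x_1x_2: subtract (5/8)·f_1 from -1/2x_1x_2 + 5/4x_2^2 + 5/8x_1 - 25/8x_2 - 5/8 → 5/4x_2^2 + 25/8x_1 - 5/2x_2 - 25/8
  leading term x_2^2: subtract (-5/18)·g_3 from 5/4x_2^2 + 25/8x_1 - 5/2x_2 - 25/8 → 0
  remainder 0.

S(f_2,g_3): leading monomials are coprime, so the S-polynomial reduces to 0 (Buchberger's first criterion).
Every S-polynomial of the final basis reduces to 0, so we have a Gröbner basis.

G = {x_1^2 + 57/4x_1 + 9/2x_2 - 61/4, x_1x_2 + 5x_1 + 5/4x_2 - 5, x_2^2 + 5/2x_1 - 2x_2 - 5/2}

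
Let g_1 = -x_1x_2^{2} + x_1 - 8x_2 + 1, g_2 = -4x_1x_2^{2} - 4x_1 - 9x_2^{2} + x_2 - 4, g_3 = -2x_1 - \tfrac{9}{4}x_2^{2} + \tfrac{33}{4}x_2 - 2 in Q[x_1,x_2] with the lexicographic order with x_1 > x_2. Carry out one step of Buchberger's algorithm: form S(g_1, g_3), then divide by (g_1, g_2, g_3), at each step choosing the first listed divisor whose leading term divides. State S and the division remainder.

lcm(LM(g_1), LM(g_3)) = x_1x_2^{2}.
S = (lcm/LT(g_1))·g_1 − (lcm/LT(g_3))·g_3 = -x_1 - \tfrac{9}{8}x_2^{4} + \tfrac{33}{8}x_2^{3} - x_2^{2} + 8x_2 - 1.
Reduce S modulo (g_1, g_2, g_3) in that order:
  leading term x_1: subtract (\tfrac{1}{2})·g_3 from -x_1 - \tfrac{9}{8}x_2^{4} + \tfrac{33}{8}x_2^{3} - x_2^{2} + 8x_2 - 1 → -\tfrac{9}{8}x_2^{4} + \tfrac{33}{8}x_2^{3} + \tfrac{1}{8}x_2^{2} + \tfrac{31}{8}x_2
  leading term x_2^{4}: no divisor's leading term divides it; move -\tfrac{9}{8}x_2^{4} to the remainder.
  leading term x_2^{3}: no divisor's leading term divides it; move \tfrac{33}{8}x_2^{3} to the remainder.
  leading term x_2^{2}: no divisor's leading term divides it; move \tfrac{1}{8}x_2^{2} to the remainder.
  leading term x_2: no divisor's leading term divides it; move \tfrac{31}{8}x_2 to the remainder.
The remainder -\tfrac{9}{8}x_2^{4} + \tfrac{33}{8}x_2^{3} + \tfrac{1}{8}x_2^{2} + \tfrac{31}{8}x_2 is nonzero, so it would be added as the next basis element.

S(g_1, g_3) = -x_1 - \tfrac{9}{8}x_2^{4} + \tfrac{33}{8}x_2^{3} - x_2^{2} + 8x_2 - 1; remainder on division = -\tfrac{9}{8}x_2^{4} + \tfrac{33}{8}x_2^{3} + \tfrac{1}{8}x_2^{2} + \tfrac{31}{8}x_2.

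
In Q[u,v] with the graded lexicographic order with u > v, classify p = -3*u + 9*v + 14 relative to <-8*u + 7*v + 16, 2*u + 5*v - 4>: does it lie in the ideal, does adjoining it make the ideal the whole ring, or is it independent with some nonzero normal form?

First compute the reduced Gröbner basis of I by Buchberger's algorithm.
f_1 = -8*u + 7*v + 16, LT = u.
f_2 = 2*u + 5*v - 4, LT = u.

S(f_1,f_2): lcm = u. S = -27/8*v.
  leading term v: no divisor's leading term divides it; move -27/8*v to the remainder.
  remainder -27/8*v ≠ 0; add h_3 = -27/8*v to the basis.

S(f_1,h_3): leading monomials are coprime, so the S-polynomial reduces to 0 (Buchberger's first criterion).
S(f_2,h_3): leading monomials are coprime, so the S-polynomial reduces to 0 (Buchberger's first criterion).
Every S-polynomial of the final basis reduces to 0, so we have a Gröbner basis.
Inter-reduce: drop elements whose leading term is divisible by another's, tail-reduce, and make monic.
Reduced Gröbner basis: {u - 2, v}.
Label its elements g_1 = u - 2, g_2 = v.

Reduce p = -3*u + 9*v + 14 modulo G:
  leading term u: subtract (-3)·g_1 from -3*u + 9*v + 14 → 9*v + 8
  leading term v: subtract (9)·g_2 from 9*v + 8 → 8
  leading term 1: no divisor's leading term divides it; move 8 to the remainder.
  normal form = 8.
The normal form is nonzero, so p ∉ I. Since p minus its normal form lies in I, I + (p) = I + (r) where r = 8; decide whether this ideal is the whole ring.
Here r = 8 is a nonzero constant, hence a unit: 1 ∈ I + (p), the Gröbner basis of I + (p) is {1}, and the enlarged system has no common solution — adjoining p is inconsistent.

Adjoining -3*u + 9*v + 14 makes the ideal the whole ring: the system is inconsistent.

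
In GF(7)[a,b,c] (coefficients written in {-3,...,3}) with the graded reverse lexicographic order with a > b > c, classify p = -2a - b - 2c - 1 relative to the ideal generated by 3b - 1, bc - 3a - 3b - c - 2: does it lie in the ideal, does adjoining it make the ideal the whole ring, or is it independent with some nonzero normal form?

Adjoining -2a - b - 2c - 1 makes the ideal the whole ring: the system is inconsistent.

First compute the reduced Gröbner basis of I by Buchberger's algorithm.
f_1 = 3b - 1, LT = b.
f_2 = bc - 3a - 3b - c - 2, LT = bc.

S(f_1,f_2): lcm = bc. S = 3a + 3b + 3c + 2.
  leading term a: no divisor's leading term divides it; move 3a to the remainder.
  leading term b: subtract (1)·f_1 from 3b + 3c + 2 → 3c + 3
  leading term c: no divisor's leading term divides it; move 3c to the remainder.
  leading term 1: no divisor's leading term divides it; move 3 to the remainder.
  remainder 3a + 3c + 3 ≠ 0; add h_3 = 3a + 3c + 3 to the basis.

S(f_1,h_3): leading monomials are coprime, so the S-polynomial reduces to 0 (Buchberger's first criterion).
S(f_2,h_3): leading monomials are coprime, so the S-polynomial reduces to 0 (Buchberger's first criterion).
Every S-polynomial of the final basis reduces to 0, so we have a Gröbner basis.
Inter-reduce: drop elements whose leading term is divisible by another's, tail-reduce, and make monic.
Reduced Gröbner basis: {a + c + 1, b + 2}.
Label its elements g_1 = a + c + 1, g_2 = b + 2.

Reduce p = -2a - b - 2c - 1 modulo G:
  leading term a: subtract (-2)·g_1 from -2a - b - 2c - 1 → -b + 1
  leading term b: subtract (-1)·g_2 from -b + 1 → 3
  leading term 1: no divisor's leading term divides it; move 3 to the remainder.
  normal form = 3.
The normal form is nonzero, so p ∉ I. Since p minus its normal form lies in I, I + (p) = I + (r) where r = 3; decide whether this ideal is the whole ring.
Here r = 3 is a nonzero constant, hence a unit: 1 ∈ I + (p), the Gröbner basis of I + (p) is {1}, and the enlarged system has no common solution — adjoining p is inconsistent.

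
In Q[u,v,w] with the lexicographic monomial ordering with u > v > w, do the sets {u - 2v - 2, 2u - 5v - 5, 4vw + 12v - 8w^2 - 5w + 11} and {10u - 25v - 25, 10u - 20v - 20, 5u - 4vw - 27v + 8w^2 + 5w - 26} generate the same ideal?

Yes, the ideals are equal.

Since reduced Gröbner bases are canonical representatives of ideals under a given ordering, it suffices to compute and compare them.
Buchberger on the first generating set:
f_1 = u - 2v - 2, LT = u.
f_2 = 2u - 5v - 5, LT = u.
f_3 = 4vw + 12v - 8w^2 - 5w + 11, LT = vw.

S(f_1,f_2): lcm = u. S = 1/2v + 1/2.
  leading term v: no divisor's leading term divides it; move 1/2v to the remainder.
  leading term 1: no divisor's leading term divides it; move 1/2 to the remainder.
  remainder 1/2v + 1/2 ≠ 0; add g_4 = 1/2v + 1/2 to the basis.

S(f_3,g_4): lcm = vw. S = 3v - 2w^2 - 9/4w + 11/4.
  leading term v: subtract (6)·g_4 from 3v - 2w^2 - 9/4w + 11/4 → -2w^2 - 9/4w - 1/4
  leading term w^2: no divisor's leading term divides it; move -2w^2 to the remainder.
  leading term w: no divisor's leading term divides it; move -9/4w to the remainder.
  leading term 1: no divisor's leading term divides it; move -1/4 to the remainder.
  remainder -2w^2 - 9/4w - 1/4 ≠ 0; add g_5 = -2w^2 - 9/4w - 1/4 to the basis.

The other S-polynomials (S(f_1,f_3), S(f_2,f_3), S(f_1,g_4), S(f_2,g_4), S(f_1,g_5), S(f_2,g_5), S(f_3,g_5), S(g_4,g_5)) all reduce to 0 modulo the current basis, so we have a Gröbner basis.
Inter-reduce: drop elements whose leading term is divisible by another's, tail-reduce, and make monic.
Reduced Gröbner basis: {u, v + 1, w^2 + 9/8w + 1/8}.

Buchberger on the second generating set:
h_1 = 10u - 25v - 25, LT = u.
h_2 = 10u - 20v - 20, LT = u.
h_3 = 5u - 4vw - 27v + 8w^2 + 5w - 26, LT = u.

S(h_1,h_2): lcm = u. S = -1/2v - 1/2.
  leading term v: no divisor's leading term divides it; move -1/2v to the remainder.
  leading term 1: no divisor's leading term divides it; move -1/2 to the remainder.
  remainder -1/2v - 1/2 ≠ 0; add k_4 = -1/2v - 1/2 to the basis.

S(h_1,h_3): lcm = u. S = 4/5vw + 29/10v - 8/5w^2 - w + 27/10.
  leading term vw: subtract (-8/5w)·k_4 from 4/5vw + 29/10v - 8/5w^2 - w + 27/10 → 29/10v - 8/5w^2 - 9/5w + 27/10
  leading term v: subtract (-29/5)·k_4 from 29/10v - 8/5w^2 - 9/5w + 27/10 → -8/5w^2 - 9/5w - 1/5
  leading term w^2: no divisor's leading term divides it; move -8/5w^2 to the remainder.
  leading term w: no divisor's leading term divides it; move -9/5w to the remainder.
  leading term 1: no divisor's leading term divides it; move -1/5 to the remainder.
  remainder -8/5w^2 - 9/5w - 1/5 ≠ 0; add k_5 = -8/5w^2 - 9/5w - 1/5 to the basis.

The other S-polynomials (S(h_2,h_3), S(h_1,k_4), S(h_2,k_4), S(h_3,k_4), S(h_1,k_5), S(h_2,k_5), S(h_3,k_5), S(k_4,k_5)) all reduce to 0 modulo the current basis, so we have a Gröbner basis.
Inter-reduce: drop elements whose leading term is divisible by another's, tail-reduce, and make monic.
Reduced Gröbner basis: {u, v + 1, w^2 + 9/8w + 1/8}.

The two bases agree; hence the ideals are identical.
The same test decides containment: I ⊆ J iff every generator of I reduces to 0 modulo a Gröbner basis of J.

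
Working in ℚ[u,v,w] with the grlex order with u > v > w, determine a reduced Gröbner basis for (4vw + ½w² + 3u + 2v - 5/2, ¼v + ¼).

f_1 = 4vw + ½w² + 3u + 2v - 5/2, LT = vw.
f_2 = ¼v + ¼, LT = v.

S(f_1,f_2): lcm = vw. S = ⅛w² + ¾u + ½v - w - ⅝.
  reduce S modulo (f_1, f_2):
  remainder ⅛w² + ¾u - w - 9/8 ≠ 0; add g_3 = ⅛w² + ¾u - w - 9/8 to the basis.

The other S-polynomials (S(f_1,g_3), S(f_2,g_3)) all reduce to 0 modulo the current basis, so we have a Gröbner basis.
Inter-reduce: drop elements whose leading term is divisible by another's, tail-reduce, and make monic.

G = {w² + 6u - 8w - 9, v + 1}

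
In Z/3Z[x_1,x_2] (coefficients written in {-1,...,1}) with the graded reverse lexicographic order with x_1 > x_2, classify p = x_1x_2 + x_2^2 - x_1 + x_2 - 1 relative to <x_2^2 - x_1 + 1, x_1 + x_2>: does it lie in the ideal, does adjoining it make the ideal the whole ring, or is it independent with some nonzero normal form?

First compute the reduced Gröbner basis of I by Buchberger's algorithm.
f_1 = x_2^2 - x_1 + 1, LT = x_2^2.
f_2 = x_1 + x_2, LT = x_1.

The S-polynomials (S(f_1,f_2)) all reduce to 0 modulo the current basis, so we have a Gröbner basis.
Inter-reduce: drop elements whose leading term is divisible by another's, tail-reduce, and make monic.
Reduced Gröbner basis: {x_2^2 + x_2 + 1, x_1 + x_2}.
Label its elements g_1 = x_2^2 + x_2 + 1, g_2 = x_1 + x_2.

Reduce p = x_1x_2 + x_2^2 - x_1 + x_2 - 1 modulo G:
  leading term x_1x_2: subtract (x_2)·g_2 from x_1x_2 + x_2^2 - x_1 + x_2 - 1 → -x_1 + x_2 - 1
  leading term x_1: subtract (-1)·g_2 from -x_1 + x_2 - 1 → -x_2 - 1
  leading term x_2: no divisor's leading term divides it; move -x_2 to the remainder.
  leading term 1: no divisor's leading term divides it; move -1 to the remainder.
  normal form = -x_2 - 1.
The normal form is nonzero, so p ∉ I. Since p minus its normal form lies in I, I + (p) = I + (r) where r = -x_2 - 1; decide whether this ideal is the whole ring.
Run Buchberger on G together with r (pairs among the g_i already reduce to 0 since G is a Gröbner basis):
g_1 = x_2^2 + x_2 + 1, LT = x_2^2.
g_2 = x_1 + x_2, LT = x_1.
r = -x_2 - 1, LT = x_2.

S(g_1,r): lcm = x_2^2. S = 1.
  reduce S modulo (g_1, g_2, r):
  remainder 1 ≠ 0; add m_4 = 1 to the basis.

The other S-polynomials (S(g_1,g_2), S(g_2,r), S(g_1,m_4), S(g_2,m_4), S(r,m_4)) all reduce to 0 modulo the current basis, so we have a Gröbner basis.
Inter-reduce: drop elements whose leading term is divisible by another's, tail-reduce, and make monic.
Reduced Gröbner basis: {1}.
The reduced Gröbner basis of I + (p) is {1}: the ideal is the whole ring, so the enlarged system has no common solution — adjoining p is inconsistent.

Adjoining x_1x_2 + x_2^2 - x_1 + x_2 - 1 makes the ideal the whole ring: the system is inconsistent.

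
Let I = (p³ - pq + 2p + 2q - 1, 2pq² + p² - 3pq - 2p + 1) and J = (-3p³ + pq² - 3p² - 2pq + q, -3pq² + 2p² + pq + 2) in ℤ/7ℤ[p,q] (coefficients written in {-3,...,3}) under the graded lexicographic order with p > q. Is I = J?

No, the ideals differ.

Two ideals are equal iff their reduced Gröbner bases coincide (the reduced basis is unique for a fixed ordering).
Buchberger on the first generating set:
f_1 = p³ - pq + 2p + 2q - 1, LT = p³.
f_2 = 2pq² + p² - 3pq - 2p + 1, LT = pq².

S(f_1,f_2): lcm = p³q². S = 3p⁴ - 2p³q - pq³ + p³ + 2pq² + 2q³ + 3p² - q².
  leading term p⁴: subtract (3p)·f_1 from 3p⁴ - 2p³q - pq³ + p³ + 2pq² + 2q³ + 3p² - q² → -2p³q - pq³ + p³ + 3p²q + 2pq² + 2q³ - 3p² + pq - q² + 3p
  leading term p³q: subtract (-2q)·f_1 from -2p³q - pq³ + p³ + 3p²q + 2pq² + 2q³ - 3p² + pq - q² + 3p → -pq³ + p³ + 3p²q + 2q³ - 3p² - 2pq + 3q² + 3p - 2q
  leading term pq³: subtract (3q)·f_2 from -pq³ + p³ + 3p²q + 2q³ - 3p² - 2pq + 3q² + 3p - 2q → p³ + 2pq² + 2q³ - 3p² - 3pq + 3q² + 3p + 2q
  leading term p³: subtract (1)·f_1 from p³ + 2pq² + 2q³ - 3p² - 3pq + 3q² + 3p + 2q → 2pq² + 2q³ - 3p² - 2pq + 3q² + p + 1
  leading term pq²: subtract (1)·f_2 from 2pq² + 2q³ - 3p² - 2pq + 3q² + p + 1 → 2q³ + 3p² + pq + 3q² + 3p
  leading term q³: no divisor's leading term divides it; move 2q³ to the remainder.
  leading term p²: no divisor's leading term divides it; move 3p² to the remainder.
  leading term pq: no divisor's leading term divides it; move pq to the remainder.
  leading term q²: no divisor's leading term divides it; move 3q² to the remainder.
  leading term p: no divisor's leading term divides it; move 3p to the remainder.
  remainder 2q³ + 3p² + pq + 3q² + 3p ≠ 0; add g_3 = 2q³ + 3p² + pq + 3q² + 3p to the basis.

The other S-polynomials (S(f_1,g_3), S(f_2,g_3)) all reduce to 0 modulo the current basis, so we have a Gröbner basis.
Inter-reduce: drop elements whose leading term is divisible by another's, tail-reduce, and make monic.
Reduced Gröbner basis: {p³ - pq + 2p + 2q - 1, pq² - 3p² + 2pq - p - 3, q³ - 2p² - 3pq - 2q² - 2p}.

Buchberger on the second generating set:
h_1 = -3p³ + pq² - 3p² - 2pq + q, LT = p³.
h_2 = -3pq² + 2p² + pq + 2, LT = pq².

S(h_1,h_2): lcm = p³q². S = 2pq⁴ + 3p⁴ - 2p³q + p²q² + 3pq³ + 2q³ + 3p².
  leading term pq⁴: subtract (-3q²)·h_2 from 2pq⁴ + 3p⁴ - 2p³q + p²q² + 3pq³ + 2q³ + 3p² → 3p⁴ - 2p³q - pq³ + 2q³ + 3p² - q²
  leading term p⁴: subtract (-p)·h_1 from 3p⁴ - 2p³q - pq³ + 2q³ + 3p² - q² → -2p³q + p²q² - pq³ - 3p³ - 2p²q + 2q³ + 3p² + pq - q²
  leading term p³q: subtract (3q)·h_1 from -2p³q + p²q² - pq³ - 3p³ - 2p²q + 2q³ + 3p² + pq - q² → p²q² + 3pq³ - 3p³ - pq² + 2q³ + 3p² + pq + 3q²
  leading term p²q²: subtract (2p)·h_2 from p²q² + 3pq³ - 3p³ - pq² + 2q³ + 3p² + pq + 3q² → 3pq³ - 2p²q - pq² + 2q³ + 3p² + pq + 3q² + 3p
  leading term pq³: subtract (-q)·h_2 from 3pq³ - 2p²q - pq² + 2q³ + 3p² + pq + 3q² + 3p → 2q³ + 3p² + pq + 3q² + 3p + 2q
  leading term q³: no divisor's leading term divides it; move 2q³ to the remainder.
  leading term p²: no divisor's leading term divides it; move 3p² to the remainder.
  leading term pq: no divisor's leading term divides it; move pq to the remainder.
  leading term q²: no divisor's leading term divides it; move 3q² to the remainder.
  leading term p: no divisor's leading term divides it; move 3p to the remainder.
  leading term q: no divisor's leading term divides it; move 2q to the remainder.
  remainder 2q³ + 3p² + pq + 3q² + 3p + 2q ≠ 0; add k_3 = 2q³ + 3p² + pq + 3q² + 3p + 2q to the basis.

The other S-polynomials (S(h_1,k_3), S(h_2,k_3)) all reduce to 0 modulo the current basis, so we have a Gröbner basis.
Inter-reduce: drop elements whose leading term is divisible by another's, tail-reduce, and make monic.
Reduced Gröbner basis: {p³ - pq + 2q - 1, pq² - 3p² + 2pq - 3, q³ - 2p² - 3pq - 2q² - 2p + q}.

The bases are distinct; the ideals are different.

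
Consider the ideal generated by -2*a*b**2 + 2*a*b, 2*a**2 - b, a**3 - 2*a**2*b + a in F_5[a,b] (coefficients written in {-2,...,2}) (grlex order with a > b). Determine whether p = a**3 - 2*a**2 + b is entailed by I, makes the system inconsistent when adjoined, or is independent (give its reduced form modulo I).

a**3 - 2*a**2 + b lies in I (it reduces to 0).

First compute the reduced Gröbner basis of I by Buchberger's algorithm.
f_1 = -2*a*b**2 + 2*a*b, LT = a*b**2.
f_2 = 2*a**2 - b, LT = a**2.
f_3 = a**3 - 2*a**2*b + a, LT = a**3.

S(f_1,f_2): lcm = a**2*b**2. S = -a**2*b - 2*b**3.
  leading term a**2*b: subtract (2*b)·f_2 from -a**2*b - 2*b**3 → -2*b**3 + 2*b**2
  leading term b**3: no divisor's leading term divides it; move -2*b**3 to the remainder.
  leading term b**2: no divisor's leading term divides it; move 2*b**2 to the remainder.
  remainder -2*b**3 + 2*b**2 ≠ 0; add h_4 = -2*b**3 + 2*b**2 to the basis.

S(f_1,f_3): lcm = a**3*b**2. S = 2*a**2*b**3 - a**3*b - a*b**2.
  leading term a**2*b**3: subtract (-a*b)·f_1 from 2*a**2*b**3 - a**3*b - a*b**2 → -a**3*b + 2*a**2*b**2 - a*b**2
  leading term a**3*b: subtract (2*a*b)·f_2 from -a**3*b + 2*a**2*b**2 - a*b**2 → 2*a**2*b**2 + a*b**2
  leading term a**2*b**2: subtract (-a)·f_1 from 2*a**2*b**2 + a*b**2 → 2*a**2*b + a*b**2
  leading term a**2*b: subtract (b)·f_2 from 2*a**2*b + a*b**2 → a*b**2 + b**2
  leading term a*b**2: subtract (2)·f_1 from a*b**2 + b**2 → a*b + b**2
  leading term a*b: no divisor's leading term divides it; move a*b to the remainder.
  leading term b**2: no divisor's leading term divides it; move b**2 to the remainder.
  remainder a*b + b**2 ≠ 0; add h_5 = a*b + b**2 to the basis.

S(f_2,f_3): lcm = a**3. S = 2*a**2*b + 2*a*b - a.
  leading term a**2*b: subtract (b)·f_2 from 2*a**2*b + 2*a*b - a → 2*a*b + b**2 - a
  leading term a*b: subtract (2)·h_5 from 2*a*b + b**2 - a → -b**2 - a
  leading term b**2: no divisor's leading term divides it; move -b**2 to the remainder.
  leading term a: no divisor's leading term divides it; move -a to the remainder.
  remainder -b**2 - a ≠ 0; add h_6 = -b**2 - a to the basis.

S(f_2,h_5): lcm = a**2*b. S = -a*b**2 + 2*b**2.
  leading term a*b**2: subtract (-2)·f_1 from -a*b**2 + 2*b**2 → -a*b + 2*b**2
  leading term a*b: subtract (-1)·h_5 from -a*b + 2*b**2 → -2*b**2
  leading term b**2: subtract (2)·h_6 from -2*b**2 → 2*a
  leading term a: no divisor's leading term divides it; move 2*a to the remainder.
  remainder 2*a ≠ 0; add h_7 = 2*a to the basis.

S(f_1,h_6): lcm = a*b**2. S = -a**2 - a*b.
  leading term a**2: subtract (2)·f_2 from -a**2 - a*b → -a*b + 2*b
  leading term a*b: subtract (-1)·h_5 from -a*b + 2*b → b**2 + 2*b
  leading term b**2: subtract (-1)·h_6 from b**2 + 2*b → -a + 2*b
  leading term a: subtract (2)·h_7 from -a + 2*b → 2*b
  leading term b: no divisor's leading term divides it; move 2*b to the remainder.
  remainder 2*b ≠ 0; add h_8 = 2*b to the basis.

The other S-polynomials (S(f_1,h_4), S(f_2,h_4), S(f_3,h_4), S(f_1,h_5), S(f_3,h_5), S(h_4,h_5), S(f_2,h_6), S(f_3,h_6), S(h_4,h_6), S(h_5,h_6), S(f_1,h_7), S(f_2,h_7), S(f_3,h_7), S(h_4,h_7), S(h_5,h_7), S(h_6,h_7), S(f_1,h_8), S(f_2,h_8), S(f_3,h_8), S(h_4,h_8), S(h_5,h_8), S(h_6,h_8), S(h_7,h_8)) all reduce to 0 modulo the current basis, so we have a Gröbner basis.
Inter-reduce: drop elements whose leading term is divisible by another's, tail-reduce, and make monic.
Reduced Gröbner basis: {a, b}.
Label its elements g_1 = a, g_2 = b.

Reduce p = a**3 - 2*a**2 + b modulo G:
  leading term a**3: subtract (a**2)·g_1 from a**3 - 2*a**2 + b → -2*a**2 + b
  leading term a**2: subtract (-2*a)·g_1 from -2*a**2 + b → b
  leading term b: subtract (1)·g_2 from b → 0
  normal form = 0.
Since the normal form is 0, p ∈ I.

Ideal membership is decidable via reduction modulo a Gröbner basis.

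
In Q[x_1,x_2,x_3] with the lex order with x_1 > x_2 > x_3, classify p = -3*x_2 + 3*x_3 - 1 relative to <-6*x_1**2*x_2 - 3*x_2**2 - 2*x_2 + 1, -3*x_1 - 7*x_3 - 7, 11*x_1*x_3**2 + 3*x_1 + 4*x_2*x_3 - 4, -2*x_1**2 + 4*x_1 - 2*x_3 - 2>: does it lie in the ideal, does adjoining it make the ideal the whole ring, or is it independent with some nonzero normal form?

First compute the reduced Gröbner basis of I by Buchberger's algorithm.
f_1 = -6*x_1**2*x_2 - 3*x_2**2 - 2*x_2 + 1, LT = x_1**2*x_2.
f_2 = -3*x_1 - 7*x_3 - 7, LT = x_1.
f_3 = 11*x_1*x_3**2 + 3*x_1 + 4*x_2*x_3 - 4, LT = x_1*x_3**2.
f_4 = -2*x_1**2 + 4*x_1 - 2*x_3 - 2, LT = x_1**2.

S(f_1,f_2): lcm = x_1**2*x_2. S = -7/3*x_1*x_2*x_3 - 7/3*x_1*x_2 + 1/2*x_2**2 + 1/3*x_2 - 1/6.
  reduce S modulo (f_1, f_2, f_3, f_4):
  remainder 1/2*x_2**2 + 49/9*x_2*x_3**2 + 98/9*x_2*x_3 + 52/9*x_2 - 1/6 ≠ 0; add h_5 = 1/2*x_2**2 + 49/9*x_2*x_3**2 + 98/9*x_2*x_3 + 52/9*x_2 - 1/6 to the basis.

S(f_1,f_3): lcm = x_1**2*x_2*x_3**2. S = -3/11*x_1**2*x_2 - 4/11*x_1*x_2**2*x_3 + 4/11*x_1*x_2 + 1/2*x_2**2*x_3**2 + 1/3*x_2*x_3**2 - 1/6*x_3**2.
  reduce S modulo (f_1, f_2, f_3, f_4, h_5):
  remainder -4361/297*x_2*x_3**4 - 1274/33*x_2*x_3**3 - 1162/33*x_2*x_3**2 - 4046/297*x_2*x_3 - 7/3*x_2 + 28/99*x_3**2 + 28/99*x_3 ≠ 0; add h_6 = -4361/297*x_2*x_3**4 - 1274/33*x_2*x_3**3 - 1162/33*x_2*x_3**2 - 4046/297*x_2*x_3 - 7/3*x_2 + 28/99*x_3**2 + 28/99*x_3 to the basis.

S(f_1,f_4): lcm = x_1**2*x_2. S = 2*x_1*x_2 + 1/2*x_2**2 - x_2*x_3 - 2/3*x_2 - 1/6.
  reduce S modulo (f_1, f_2, f_3, f_4, h_5, h_6):
  remainder -49/9*x_2*x_3**2 - 149/9*x_2*x_3 - 100/9*x_2 ≠ 0; add h_7 = -49/9*x_2*x_3**2 - 149/9*x_2*x_3 - 100/9*x_2 to the basis.

S(f_2,f_3): lcm = x_1*x_3**2. S = -3/11*x_1 - 4/11*x_2*x_3 + 7/3*x_3**3 + 7/3*x_3**2 + 4/11.
  reduce S modulo (f_1, f_2, f_3, f_4, h_5, h_6, h_7):
  remainder -4/11*x_2*x_3 + 7/3*x_3**3 + 7/3*x_3**2 + 7/11*x_3 + 1 ≠ 0; add h_8 = -4/11*x_2*x_3 + 7/3*x_3**3 + 7/3*x_3**2 + 7/11*x_3 + 1 to the basis.

S(f_2,f_4): lcm = x_1**2. S = 7/3*x_1*x_3 + 13/3*x_1 - x_3 - 1.
  reduce S modulo (f_1, f_2, f_3, f_4, h_5, h_6, h_7, h_8):
  remainder -49/9*x_3**2 - 149/9*x_3 - 100/9 ≠ 0; add h_9 = -49/9*x_3**2 - 149/9*x_3 - 100/9 to the basis.

S(f_3,f_4): lcm = x_1**2*x_3**2. S = 3/11*x_1**2 + 4/11*x_1*x_2*x_3 + 2*x_1*x_3**2 - 4/11*x_1 - x_3**3 - x_3**2.
  reduce S modulo (f_1, f_2, f_3, f_4, h_5, h_6, h_7, h_8, h_9):
  remainder 400/231*x_2 + 11029/441*x_3 + 129719/4851 ≠ 0; add h_10 = 400/231*x_2 + 11029/441*x_3 + 129719/4851 to the basis.

S(f_3,h_6): lcm = x_1*x_2*x_3**4. S = -234/89*x_1*x_2*x_3**3 - 14565/6853*x_1*x_2*x_3**2 - 578/623*x_1*x_2*x_3 - 99/623*x_1*x_2 + 12/623*x_1*x_3**2 + 12/623*x_1*x_3 + 4/11*x_2**2*x_3**3 - 4/11*x_2*x_3**2.
  reduce S modulo (f_1, f_2, f_3, f_4, h_5, h_6, h_7, h_8, h_9, h_10):
  remainder -1233897109411/4658900400*x_3 - 1233897109411/4658900400 ≠ 0; add h_11 = -1233897109411/4658900400*x_3 - 1233897109411/4658900400 to the basis.

The other S-polynomials (S(f_1,h_5), S(f_2,h_5), S(f_3,h_5), S(f_4,h_5), S(f_1,h_6), S(f_2,h_6), S(f_4,h_6), S(h_5,h_6), S(f_1,h_7), S(f_2,h_7), S(f_3,h_7), S(f_4,h_7), S(h_5,h_7), S(h_6,h_7), S(f_1,h_8), S(f_2,h_8), S(f_3,h_8), S(f_4,h_8), S(h_5,h_8), S(h_6,h_8), S(h_7,h_8), S(f_1,h_9), S(f_2,h_9), S(f_3,h_9), S(f_4,h_9), S(h_5,h_9), S(h_6,h_9), S(h_7,h_9), S(h_8,h_9), S(f_1,h_10), S(f_2,h_10), S(f_3,h_10), S(f_4,h_10), S(h_5,h_10), S(h_6,h_10), S(h_7,h_10), S(h_8,h_10), S(h_9,h_10), S(f_1,h_11), S(f_2,h_11), S(f_3,h_11), S(f_4,h_11), S(h_5,h_11), S(h_6,h_11), S(h_7,h_11), S(h_8,h_11), S(h_9,h_11), S(h_10,h_11)) all reduce to 0 modulo the current basis, so we have a Gröbner basis.
Inter-reduce: drop elements whose leading term is divisible by another's, tail-reduce, and make monic.
Reduced Gröbner basis: {x_1, x_2 + 1, x_3 + 1}.
Label its elements g_1 = x_1, g_2 = x_2 + 1, g_3 = x_3 + 1.

Reduce p = -3*x_2 + 3*x_3 - 1 modulo G:
  leading term x_2: subtract (-3)·g_2 from -3*x_2 + 3*x_3 - 1 → 3*x_3 + 2
  leading term x_3: subtract (3)·g_3 from 3*x_3 + 2 → -1
  leading term 1: no divisor's leading term divides it; move -1 to the remainder.
  normal form = -1.
The normal form is nonzero, so p ∉ I. Since p minus its normal form lies in I, I + (p) = I + (r) where r = -1; decide whether this ideal is the whole ring.
Here r = -1 is a nonzero constant, hence a unit: 1 ∈ I + (p), the Gröbner basis of I + (p) is {1}, and the enlarged system has no common solution — adjoining p is inconsistent.

Adjoining -3*x_2 + 3*x_3 - 1 makes the ideal the whole ring: the system is inconsistent.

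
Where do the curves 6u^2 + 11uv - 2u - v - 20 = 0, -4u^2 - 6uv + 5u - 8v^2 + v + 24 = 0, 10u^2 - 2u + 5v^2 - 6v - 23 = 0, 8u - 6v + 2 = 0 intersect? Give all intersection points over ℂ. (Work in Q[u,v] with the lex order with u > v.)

Compute a lex Gröbner basis by Buchberger's algorithm.
f_1 = 6u^2 + 11uv - 2u - v - 20, LT = u^2.
f_2 = -4u^2 - 6uv + 5u - 8v^2 + v + 24, LT = u^2.
f_3 = 10u^2 - 2u + 5v^2 - 6v - 23, LT = u^2.
f_4 = 8u - 6v + 2, LT = u.

S(f_1,f_2): lcm = u^2. S = 1/3uv + 11/12u - 2v^2 + 1/12v + 8/3.
  leading term uv: subtract (1/24v)·f_4 from 1/3uv + 11/12u - 2v^2 + 1/12v + 8/3 → 11/12u - 7/4v^2 + 8/3
  leading term u: subtract (11/96)·f_4 from 11/12u - 7/4v^2 + 8/3 → -7/4v^2 + 11/16v + 39/16
  leading term v^2: no divisor's leading term divides it; move -7/4v^2 to the remainder.
  leading term v: no divisor's leading term divides it; move 11/16v to the remainder.
  leading term 1: no divisor's leading term divides it; move 39/16 to the remainder.
  remainder -7/4v^2 + 11/16v + 39/16 ≠ 0; add h_5 = -7/4v^2 + 11/16v + 39/16 to the basis.

S(f_1,f_3): lcm = u^2. S = 11/6uv - 2/15u - 1/2v^2 + 13/30v - 31/30.
  leading term uv: subtract (11/48v)·f_4 from 11/6uv - 2/15u - 1/2v^2 + 13/30v - 31/30 → -2/15u + 7/8v^2 - 1/40v - 31/30
  leading term u: subtract (-1/60)·f_4 from -2/15u + 7/8v^2 - 1/40v - 31/30 → 7/8v^2 - 1/8v - 1
  leading term v^2: subtract (-1/2)·h_5 from 7/8v^2 - 1/8v - 1 → 7/32v + 7/32
  leading term v: no divisor's leading term divides it; move 7/32v to the remainder.
  leading term 1: no divisor's leading term divides it; move 7/32 to the remainder.
  remainder 7/32v + 7/32 ≠ 0; add h_6 = 7/32v + 7/32 to the basis.

The other S-polynomials (S(f_1,f_4), S(f_2,f_3), S(f_2,f_4), S(f_3,f_4), S(f_1,h_5), S(f_2,h_5), S(f_3,h_5), S(f_4,h_5), S(f_1,h_6), S(f_2,h_6), S(f_3,h_6), S(f_4,h_6), S(h_5,h_6)) all reduce to 0 modulo the current basis, so we have a Gröbner basis.
Inter-reduce: drop elements whose leading term is divisible by another's, tail-reduce, and make monic.
Reduced Gröbner basis: {u + 1, v + 1}.

Since the basis is lex-ordered, v + 1 is univariate in v. Its roots are {-1}. Back-substituting each root into the other basis elements fixes the other coordinates.
  v = -1: the earlier basis element becomes u + 1 = 0, giving u = -1 — point (-1, -1).
Substituting each solution back into the original system confirms all equations vanish.

{(-1, -1)}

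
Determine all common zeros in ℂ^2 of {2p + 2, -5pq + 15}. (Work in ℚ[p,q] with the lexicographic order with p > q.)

{(-1, -3)}

Compute a lex Gröbner basis by Buchberger's algorithm.
f_1 = 2p + 2, LT = p.
f_2 = -5pq + 15, LT = pq.

S(f_1,f_2): lcm = pq. S = q + 3.
  leading term q: no divisor's leading term divides it; move q to the remainder.
  leading term 1: no divisor's leading term divides it; move 3 to the remainder.
  remainder q + 3 ≠ 0; add h_3 = q + 3 to the basis.

S(f_1,h_3): leading monomials are coprime, so the S-polynomial reduces to 0 (Buchberger's first criterion).
S(f_2,h_3): lcm = pq. S = -3p - 3.
  leading term p: subtract (-3/2)·f_1 from -3p - 3 → 0
  remainder 0.

Every S-polynomial of the final basis reduces to 0, so we have a Gröbner basis.
Inter-reduce: drop elements whose leading term is divisible by another's, tail-reduce, and make monic.
Reduced Gröbner basis: {p + 1, q + 3}.

A lex Gröbner basis eliminates variables successively. Here q + 3 depends only on q, with roots {-3}; lifting each root through the earlier basis elements recovers the full solutions.
  q = -3: the earlier basis element becomes p + 1 = 0, giving p = -1 — point (-1, -3).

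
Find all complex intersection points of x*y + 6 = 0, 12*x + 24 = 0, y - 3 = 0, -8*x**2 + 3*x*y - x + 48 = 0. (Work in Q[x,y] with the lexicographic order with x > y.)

Compute a lex Gröbner basis by Buchberger's algorithm.
f_1 = x*y + 6, LT = x*y.
f_2 = 12*x + 24, LT = x.
f_3 = y - 3, LT = y.
f_4 = -8*x**2 + 3*x*y - x + 48, LT = x**2.

The S-polynomials (S(f_1,f_2), S(f_1,f_3), S(f_1,f_4), S(f_2,f_3), S(f_2,f_4), S(f_3,f_4)) all reduce to 0 modulo the current basis, so we have a Gröbner basis.
Inter-reduce: drop elements whose leading term is divisible by another's, tail-reduce, and make monic.
Reduced Gröbner basis: {x + 2, y - 3}.

The lex basis is triangular: the last element involves only y. Solving y - 3 = 0 gives y ∈ {3}; substituting each value into the earlier elements determines the remaining variables.
  y = 3: the earlier basis element becomes x + 2 = 0, giving x = -2 — point (-2, 3).

{(-2, 3)}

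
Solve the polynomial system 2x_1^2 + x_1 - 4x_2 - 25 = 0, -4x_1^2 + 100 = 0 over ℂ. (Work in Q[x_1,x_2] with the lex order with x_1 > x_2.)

Compute a lex Gröbner basis by Buchberger's algorithm.
f_1 = 2x_1^2 + x_1 - 4x_2 - 25, LT = x_1^2.
f_2 = -4x_1^2 + 100, LT = x_1^2.

S(f_1,f_2): lcm = x_1^2. S = 1/2x_1 - 2x_2 + 25/2.
  leading term x_1: no divisor's leading term divides it; move 1/2x_1 to the remainder.
  leading term x_2: no divisor's leading term divides it; move -2x_2 to the remainder.
  leading term 1: no divisor's leading term divides it; move 25/2 to the remainder.
  remainder 1/2x_1 - 2x_2 + 25/2 ≠ 0; add h_3 = 1/2x_1 - 2x_2 + 25/2 to the basis.

S(f_1,h_3): lcm = x_1^2. S = 4x_1x_2 - 49/2x_1 - 2x_2 - 25/2.
  leading term x_1x_2: subtract (8x_2)·h_3 from 4x_1x_2 - 49/2x_1 - 2x_2 - 25/2 → -49/2x_1 + 16x_2^2 - 102x_2 - 25/2
  leading term x_1: subtract (-49)·h_3 from -49/2x_1 + 16x_2^2 - 102x_2 - 25/2 → 16x_2^2 - 200x_2 + 600
  leading term x_2^2: no divisor's leading term divides it; move 16x_2^2 to the remainder.
  leading term x_2: no divisor's leading term divides it; move -200x_2 to the remainder.
  leading term 1: no divisor's leading term divides it; move 600 to the remainder.
  remainder 16x_2^2 - 200x_2 + 600 ≠ 0; add h_4 = 16x_2^2 - 200x_2 + 600 to the basis.

The other S-polynomials (S(f_2,h_3), S(f_1,h_4), S(f_2,h_4), S(h_3,h_4)) all reduce to 0 modulo the current basis, so we have a Gröbner basis.
Inter-reduce: drop elements whose leading term is divisible by another's, tail-reduce, and make monic.
Reduced Gröbner basis: {x_1 - 4x_2 + 25, x_2^2 - 25/2x_2 + 75/2}.

Elimination: the polynomial x_2^2 - 25/2x_2 + 75/2 lies in the elimination ideal for x_2, so x_2 ∈ {5, 15/2}. For each such x_2, the remaining basis elements (now univariate) give the rest of the solution.
  x_2 = 5: the earlier basis element becomes x_1 + 5 = 0, giving x_1 = -5 — point (-5, 5).
  x_2 = 15/2: the earlier basis element becomes x_1 - 5 = 0, giving x_1 = 5 — point (5, 15/2).
Check: every point annihilates each of the original generators.
This is the nonlinear analogue of row-reducing a linear system.

{(-5, 5), (5, 15/2)}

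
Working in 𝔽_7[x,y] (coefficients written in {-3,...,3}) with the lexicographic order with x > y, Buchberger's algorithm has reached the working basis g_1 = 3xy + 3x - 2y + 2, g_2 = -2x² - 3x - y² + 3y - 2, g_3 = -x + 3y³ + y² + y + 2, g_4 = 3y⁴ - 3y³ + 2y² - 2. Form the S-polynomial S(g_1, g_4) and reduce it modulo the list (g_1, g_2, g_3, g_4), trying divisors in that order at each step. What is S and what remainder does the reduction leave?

lcm(LM(g_1), LM(g_4)) = xy⁴.
S = (lcm/LT(g_1))·g_1 − (lcm/LT(g_4))·g_4 = 2xy³ - 3xy² + 3x - 3y⁴ + 3y³.
Reduce S modulo (g_1, g_2, g_3, g_4) in that order:
  leading term xy³: subtract (3y²)·g_1 from 2xy³ - 3xy² + 3x - 3y⁴ + 3y³ → 2xy² + 3x - 3y⁴ + 2y³ + y²
  leading term xy²: subtract (3y)·g_1 from 2xy² + 3x - 3y⁴ + 2y³ + y² → -2xy + 3x - 3y⁴ + 2y³ + y
  leading term xy: subtract (-3)·g_1 from -2xy + 3x - 3y⁴ + 2y³ + y → -2x - 3y⁴ + 2y³ + 2y - 1
  leading term x: subtract (2)·g_3 from -2x - 3y⁴ + 2y³ + 2y - 1 → -3y⁴ + 3y³ - 2y² + 2
  leading term y⁴: subtract (-1)·g_4 from -3y⁴ + 3y³ - 2y² + 2 → 0
The remainder is 0, so this S-polynomial contributes no new basis element.

S(g_1, g_4) = 2xy³ - 3xy² + 3x - 3y⁴ + 3y³; remainder on division = 0.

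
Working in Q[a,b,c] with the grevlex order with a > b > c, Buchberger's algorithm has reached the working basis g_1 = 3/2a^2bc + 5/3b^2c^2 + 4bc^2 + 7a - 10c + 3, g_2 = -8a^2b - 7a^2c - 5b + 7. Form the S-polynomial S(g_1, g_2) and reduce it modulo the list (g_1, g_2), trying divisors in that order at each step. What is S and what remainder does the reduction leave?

lcm(LM(g_1), LM(g_2)) = a^2bc.
S = (lcm/LT(g_1))·g_1 − (lcm/LT(g_2))·g_2 = -7/8a^2c^2 + 10/9b^2c^2 + 8/3bc^2 - 5/8bc + 14/3a - 139/24c + 2.
Reduce S modulo (g_1, g_2) in that order:
  leading term a^2c^2: no divisor's leading term divides it; move -7/8a^2c^2 to the remainder.
  leading term b^2c^2: no divisor's leading term divides it; move 10/9b^2c^2 to the remainder.
  leading term bc^2: no divisor's leading term divides it; move 8/3bc^2 to the remainder.
  leading term bc: no divisor's leading term divides it; move -5/8bc to the remainder.
  leading term a: no divisor's leading term divides it; move 14/3a to the remainder.
  leading term c: no divisor's leading term divides it; move -139/24c to the remainder.
  leading term 1: no divisor's leading term divides it; move 2 to the remainder.
The remainder -7/8a^2c^2 + 10/9b^2c^2 + 8/3bc^2 - 5/8bc + 14/3a - 139/24c + 2 is nonzero, so it would be added as the next basis element.

S(g_1, g_2) = -7/8a^2c^2 + 10/9b^2c^2 + 8/3bc^2 - 5/8bc + 14/3a - 139/24c + 2; remainder on division = -7/8a^2c^2 + 10/9b^2c^2 + 8/3bc^2 - 5/8bc + 14/3a - 139/24c + 2.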